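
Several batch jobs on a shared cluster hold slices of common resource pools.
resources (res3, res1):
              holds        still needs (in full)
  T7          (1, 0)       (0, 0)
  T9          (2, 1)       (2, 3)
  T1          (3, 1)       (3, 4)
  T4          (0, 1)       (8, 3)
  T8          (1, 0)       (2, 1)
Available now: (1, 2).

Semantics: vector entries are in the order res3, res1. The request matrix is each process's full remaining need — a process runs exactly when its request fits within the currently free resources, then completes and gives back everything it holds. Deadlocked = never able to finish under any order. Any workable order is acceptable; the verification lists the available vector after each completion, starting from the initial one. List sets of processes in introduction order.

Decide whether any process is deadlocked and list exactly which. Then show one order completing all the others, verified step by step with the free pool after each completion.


The deadlocked set is T9, T1 and T4.
Key observation: the wall is res1: completing T7, T8 brings the pool only to (3, 2), and all the rest need more.
The rest can finish in the order T7, T8. Step-by-step check:
  pool = (1, 2)
  run T7 (needs (0, 0), free (1, 2)); after release of (1, 0) the pool is (2, 2)
  run T8 (needs (2, 1), free (2, 2)); after release of (1, 0) the pool is (3, 2)
The stuck group stays short no matter what:
  blocked: T9 wants (2, 3), pool (3, 2) — not enough res1
  blocked: T1 wants (3, 4), pool (3, 2) — not enough res1
  blocked: T4 wants (8, 3), pool (3, 2) — not enough res3 and res1


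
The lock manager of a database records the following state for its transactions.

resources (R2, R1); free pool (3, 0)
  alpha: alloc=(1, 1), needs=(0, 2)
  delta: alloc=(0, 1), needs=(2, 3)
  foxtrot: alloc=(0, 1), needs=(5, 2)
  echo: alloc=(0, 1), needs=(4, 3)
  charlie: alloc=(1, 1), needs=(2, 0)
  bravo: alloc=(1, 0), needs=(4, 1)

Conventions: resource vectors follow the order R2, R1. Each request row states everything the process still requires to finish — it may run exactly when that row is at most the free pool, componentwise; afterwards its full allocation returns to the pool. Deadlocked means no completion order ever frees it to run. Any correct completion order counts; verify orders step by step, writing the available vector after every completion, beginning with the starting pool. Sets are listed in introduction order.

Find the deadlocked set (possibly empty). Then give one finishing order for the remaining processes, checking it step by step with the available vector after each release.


Deadlocked set: alpha, delta, foxtrot and echo.
Key observation: charlie, bravo can finish, but then (5, 1) is all there is, and the blocked group's R1 demands exceed it.
A valid finishing order for the others: charlie, bravo. Walking it through:
  pool = (3, 0)
  run charlie (needs (2, 0), free (3, 0)); after release of (1, 1) the pool is (4, 1)
  run bravo (needs (4, 1), free (4, 1)); after release of (1, 0) the pool is (5, 1)
The stuck group stays short no matter what:
  alpha still needs (0, 2) but only (5, 1) is free — short on R1
  delta still needs (2, 3) but only (5, 1) is free — short on R1
  foxtrot still needs (5, 2) but only (5, 1) is free — short on R1
  echo still needs (4, 3) but only (5, 1) is free — short on R1


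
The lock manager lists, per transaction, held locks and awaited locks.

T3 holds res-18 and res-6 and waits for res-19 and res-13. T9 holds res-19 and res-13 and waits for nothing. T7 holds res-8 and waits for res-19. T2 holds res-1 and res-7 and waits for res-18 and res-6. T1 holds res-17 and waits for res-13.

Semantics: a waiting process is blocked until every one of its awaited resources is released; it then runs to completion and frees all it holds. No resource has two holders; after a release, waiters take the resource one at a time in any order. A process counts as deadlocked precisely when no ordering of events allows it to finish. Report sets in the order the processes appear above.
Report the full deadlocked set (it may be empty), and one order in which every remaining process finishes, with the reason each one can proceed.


Nothing here is deadlocked.
Key observation: the wait relation is loop-free; peeling off processes with no waits unwinds the whole state.
The rest can finish in the order T9, T1, T7, T3, T2.
Verifying each step:
  T9: no waits; runs immediately, freeing res-19 and res-13
  T1 waits on res-13 — all released -> runs and releases res-17
  T7 waits on res-19 — all released -> runs and releases res-8
  T3 waits on res-19 and res-13 — all released -> runs and releases res-18 and res-6
  T2 waits on res-18 and res-6 — all released -> runs and releases res-1 and res-7


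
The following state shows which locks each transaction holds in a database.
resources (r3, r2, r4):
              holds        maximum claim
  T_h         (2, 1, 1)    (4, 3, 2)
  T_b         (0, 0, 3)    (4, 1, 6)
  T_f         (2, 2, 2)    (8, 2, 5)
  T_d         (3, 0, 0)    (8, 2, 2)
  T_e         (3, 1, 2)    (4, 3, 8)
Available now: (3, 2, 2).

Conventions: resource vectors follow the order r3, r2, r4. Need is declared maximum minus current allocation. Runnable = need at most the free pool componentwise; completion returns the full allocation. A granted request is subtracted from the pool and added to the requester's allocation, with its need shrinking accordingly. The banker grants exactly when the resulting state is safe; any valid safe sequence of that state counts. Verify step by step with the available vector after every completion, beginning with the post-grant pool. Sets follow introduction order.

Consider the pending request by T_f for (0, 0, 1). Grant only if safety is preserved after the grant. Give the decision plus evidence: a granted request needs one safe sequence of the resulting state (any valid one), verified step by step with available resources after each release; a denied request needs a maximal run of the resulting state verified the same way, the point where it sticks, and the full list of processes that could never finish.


GRANT. The post-grant state is safe; one safe sequence: T_h, T_d, T_f, T_b, T_e.
Key observation: post-grant, (3, 2, 1) remains, and an order beginning with T_h completes everyone.
Step-by-step check of the post-grant state:
  pool = (3, 2, 1)
  T_h needs (2, 2, 1) <= (3, 2, 1) -> finishes; pool += (2, 1, 1) = (5, 3, 2)
  T_d needs (5, 2, 2) <= (5, 3, 2) -> finishes; pool += (3, 0, 0) = (8, 3, 2)
  T_f needs (6, 0, 2) <= (8, 3, 2) -> finishes; pool += (2, 2, 3) = (10, 5, 5)
  T_b needs (4, 1, 3) <= (10, 5, 5) -> finishes; pool += (0, 0, 3) = (10, 5, 8)
  T_e needs (1, 2, 6) <= (10, 5, 8) -> finishes; pool += (3, 1, 2) = (13, 6, 10)


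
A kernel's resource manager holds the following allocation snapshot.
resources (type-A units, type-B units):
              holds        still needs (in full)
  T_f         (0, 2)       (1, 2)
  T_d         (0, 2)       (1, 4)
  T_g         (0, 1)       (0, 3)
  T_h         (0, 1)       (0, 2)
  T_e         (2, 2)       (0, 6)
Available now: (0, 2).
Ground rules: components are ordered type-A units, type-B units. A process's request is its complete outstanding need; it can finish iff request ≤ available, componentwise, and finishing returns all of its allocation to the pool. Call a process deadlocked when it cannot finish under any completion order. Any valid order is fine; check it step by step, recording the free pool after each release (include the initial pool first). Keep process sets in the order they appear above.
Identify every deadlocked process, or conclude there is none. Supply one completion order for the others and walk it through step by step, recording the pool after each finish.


Deadlocked set: T_f, T_d and T_e.
Key observation: after T_h, T_g the pool peaks at (0, 4), and each blocked process is short somewhere: T_f on type-A units; T_d on type-A units; T_e on type-B units.
The rest can finish in the order T_h, T_g. Walking it through:
  pool = (0, 2)
  run T_h (needs (0, 2), free (0, 2)); after release of (0, 1) the pool is (0, 3)
  run T_g (needs (0, 3), free (0, 3)); after release of (0, 1) the pool is (0, 4)
The stuck group stays short no matter what:
  blocked: T_f wants (1, 2), pool (0, 4) — not enough type-A units
  blocked: T_d wants (1, 4), pool (0, 4) — not enough type-A units
  blocked: T_e wants (0, 6), pool (0, 4) — not enough type-B units


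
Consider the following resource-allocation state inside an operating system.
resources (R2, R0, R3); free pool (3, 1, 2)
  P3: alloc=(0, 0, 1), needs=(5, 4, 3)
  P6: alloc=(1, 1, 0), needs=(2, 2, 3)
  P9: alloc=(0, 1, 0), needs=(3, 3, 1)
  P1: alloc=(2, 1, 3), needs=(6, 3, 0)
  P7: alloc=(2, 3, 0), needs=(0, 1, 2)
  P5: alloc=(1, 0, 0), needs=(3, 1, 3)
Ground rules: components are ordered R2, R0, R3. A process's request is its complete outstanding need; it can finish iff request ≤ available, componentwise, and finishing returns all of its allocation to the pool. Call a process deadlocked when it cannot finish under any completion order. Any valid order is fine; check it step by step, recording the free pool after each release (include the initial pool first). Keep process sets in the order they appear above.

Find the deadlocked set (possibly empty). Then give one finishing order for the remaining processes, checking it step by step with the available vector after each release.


The deadlocked set is P3, P6, P1 and P5.
Key observation: after P7, P9 the pool peaks at (5, 5, 2), and each blocked process is short somewhere: P3 on R3; P6 on R3; P1 on R2; P5 on R3.
A valid finishing order for the others: P7, P9. Step-by-step check:
  pool = (3, 1, 2)
  run P7 (needs (0, 1, 2), free (3, 1, 2)); after release of (2, 3, 0) the pool is (5, 4, 2)
  run P9 (needs (3, 3, 1), free (5, 4, 2)); after release of (0, 1, 0) the pool is (5, 5, 2)
The stuck group stays short no matter what:
  P3 cannot run: need (5, 4, 3) vs free (5, 5, 2) (insufficient R3)
  P6 cannot run: need (2, 2, 3) vs free (5, 5, 2) (insufficient R3)
  P1 cannot run: need (6, 3, 0) vs free (5, 5, 2) (insufficient R2)
  P5 cannot run: need (3, 1, 3) vs free (5, 5, 2) (insufficient R3)


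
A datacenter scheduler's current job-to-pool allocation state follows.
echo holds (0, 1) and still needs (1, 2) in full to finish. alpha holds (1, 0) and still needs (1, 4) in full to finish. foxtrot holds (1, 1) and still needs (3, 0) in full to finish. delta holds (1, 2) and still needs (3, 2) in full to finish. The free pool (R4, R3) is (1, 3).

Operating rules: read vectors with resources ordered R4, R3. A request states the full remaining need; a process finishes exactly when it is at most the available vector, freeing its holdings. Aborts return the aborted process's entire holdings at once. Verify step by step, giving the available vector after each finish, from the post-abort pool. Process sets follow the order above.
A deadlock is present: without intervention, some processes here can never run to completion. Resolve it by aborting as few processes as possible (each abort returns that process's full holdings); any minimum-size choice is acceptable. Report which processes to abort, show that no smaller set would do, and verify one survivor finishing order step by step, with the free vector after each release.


Abort foxtrot.
Key observation: the returned (1, 1) from foxtrot is what brings delta — unrunnable before, under any order — into play at step 2.
Minimality: the empty abort set fails — the state is deadlocked as it stands.
The survivors complete as alpha, delta, echo. Verifying each step (starting from the post-abort pool):
  pool = (2, 4)
  run alpha (needs (1, 4), free (2, 4)); after release of (1, 0) the pool is (3, 4)
  run delta (needs (3, 2), free (3, 4)); after release of (1, 2) the pool is (4, 6)
  run echo (needs (1, 2), free (4, 6)); after release of (0, 1) the pool is (4, 7)


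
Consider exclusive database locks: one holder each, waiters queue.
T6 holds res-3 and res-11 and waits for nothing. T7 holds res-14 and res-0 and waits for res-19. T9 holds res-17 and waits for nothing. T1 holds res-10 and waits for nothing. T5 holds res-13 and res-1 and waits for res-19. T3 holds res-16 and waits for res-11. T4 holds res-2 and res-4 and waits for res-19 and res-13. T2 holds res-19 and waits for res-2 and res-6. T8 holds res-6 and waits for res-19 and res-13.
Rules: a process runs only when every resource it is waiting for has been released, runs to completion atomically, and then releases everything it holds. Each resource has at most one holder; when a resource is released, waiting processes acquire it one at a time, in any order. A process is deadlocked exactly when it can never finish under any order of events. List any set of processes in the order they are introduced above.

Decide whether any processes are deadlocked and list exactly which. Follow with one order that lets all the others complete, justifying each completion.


Deadlocked set: T7, T5, T4, T2 and T8.
Key observation: along T2 -> T4 -> T5 -> T2, each member waits on what the next one holds — a deadlock; T8 is caught in further circular waits and T7 waits into the deadlock from upstream.
A valid finishing order for the others: T1, T6, T3, T9.
Step-by-step check:
  T1: no waits; runs immediately, freeing res-10
  T6: no waits; runs immediately, freeing res-3 and res-11
  T3: everything it awaited (res-11) is free; runs, freeing res-16
  T9: no waits; runs immediately, freeing res-17


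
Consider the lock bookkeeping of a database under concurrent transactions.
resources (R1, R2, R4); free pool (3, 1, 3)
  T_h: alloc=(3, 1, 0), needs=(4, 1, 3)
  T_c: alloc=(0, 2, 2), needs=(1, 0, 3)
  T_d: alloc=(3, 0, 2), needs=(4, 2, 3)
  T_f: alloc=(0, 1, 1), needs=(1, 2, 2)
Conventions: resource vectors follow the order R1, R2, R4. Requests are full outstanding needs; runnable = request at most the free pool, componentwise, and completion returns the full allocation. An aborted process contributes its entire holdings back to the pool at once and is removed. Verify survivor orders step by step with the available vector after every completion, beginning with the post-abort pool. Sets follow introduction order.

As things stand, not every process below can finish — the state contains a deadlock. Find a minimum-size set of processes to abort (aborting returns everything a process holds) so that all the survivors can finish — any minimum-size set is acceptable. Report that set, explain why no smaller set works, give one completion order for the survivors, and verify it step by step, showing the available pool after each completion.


Abort T_h.
Key observation: aborting T_h returns (3, 1, 0), and T_d — hopeless before — runs at step 1 with the returned capacity in the pool.
Minimality: the empty abort set fails — the state is deadlocked as it stands.
The survivors complete as T_d, T_c, T_f. Check, step by step (starting from the post-abort pool):
  pool = (6, 2, 3)
  T_d: need (4, 2, 3) fits (6, 2, 3); releases (3, 0, 2), pool now (9, 2, 5)
  T_c: need (1, 0, 3) fits (9, 2, 5); releases (0, 2, 2), pool now (9, 4, 7)
  T_f: need (1, 2, 2) fits (9, 4, 7); releases (0, 1, 1), pool now (9, 5, 8)


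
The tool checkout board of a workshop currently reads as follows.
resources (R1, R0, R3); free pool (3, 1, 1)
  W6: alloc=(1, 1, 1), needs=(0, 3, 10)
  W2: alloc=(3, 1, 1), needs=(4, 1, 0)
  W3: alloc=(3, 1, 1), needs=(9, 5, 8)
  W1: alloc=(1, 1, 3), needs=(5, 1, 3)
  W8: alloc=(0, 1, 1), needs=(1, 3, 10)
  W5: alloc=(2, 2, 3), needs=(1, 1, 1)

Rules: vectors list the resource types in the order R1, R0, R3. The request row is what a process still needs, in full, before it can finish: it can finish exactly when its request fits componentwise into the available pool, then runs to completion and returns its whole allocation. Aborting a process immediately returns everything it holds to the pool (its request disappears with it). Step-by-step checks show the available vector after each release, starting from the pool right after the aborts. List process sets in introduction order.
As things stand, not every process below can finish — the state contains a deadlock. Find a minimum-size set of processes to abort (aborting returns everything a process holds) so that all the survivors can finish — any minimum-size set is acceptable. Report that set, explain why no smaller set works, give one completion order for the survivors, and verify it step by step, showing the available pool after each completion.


Minimum abort set: W8.
Key observation: before aborting W8, W6 was permanently blocked — no order could ever run it; afterwards it completes at step 5.
Minimality: the empty abort set fails — the state is deadlocked as it stands.
One survivor order: W5, W2, W1, W3, W6. Walking it through (post-abort pool first):
  pool = (3, 2, 2)
  W5 needs (1, 1, 1) <= (3, 2, 2) -> finishes; pool += (2, 2, 3) = (5, 4, 5)
  W2 needs (4, 1, 0) <= (5, 4, 5) -> finishes; pool += (3, 1, 1) = (8, 5, 6)
  W1 needs (5, 1, 3) <= (8, 5, 6) -> finishes; pool += (1, 1, 3) = (9, 6, 9)
  W3 needs (9, 5, 8) <= (9, 6, 9) -> finishes; pool += (3, 1, 1) = (12, 7, 10)
  W6 needs (0, 3, 10) <= (12, 7, 10) -> finishes; pool += (1, 1, 1) = (13, 8, 11)


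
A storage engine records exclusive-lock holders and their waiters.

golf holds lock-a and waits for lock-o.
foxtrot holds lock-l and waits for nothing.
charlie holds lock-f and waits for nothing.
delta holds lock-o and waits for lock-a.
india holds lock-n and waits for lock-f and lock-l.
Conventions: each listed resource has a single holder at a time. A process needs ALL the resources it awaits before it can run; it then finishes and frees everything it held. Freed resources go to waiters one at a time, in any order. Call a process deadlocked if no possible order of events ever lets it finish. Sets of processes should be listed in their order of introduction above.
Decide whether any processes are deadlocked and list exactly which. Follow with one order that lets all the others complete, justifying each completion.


The deadlocked set is golf and delta.
Key observation: along golf -> delta -> golf, each member waits on what the next one holds — a deadlock; no other process is dragged down with it.
The rest can finish in the order foxtrot, charlie, india.
Walking it through:
  run foxtrot (it waits on nothing); releases lock-l
  run charlie (it waits on nothing); releases lock-f
  india: everything it awaited (lock-f and lock-l) is free; runs, freeing lock-n


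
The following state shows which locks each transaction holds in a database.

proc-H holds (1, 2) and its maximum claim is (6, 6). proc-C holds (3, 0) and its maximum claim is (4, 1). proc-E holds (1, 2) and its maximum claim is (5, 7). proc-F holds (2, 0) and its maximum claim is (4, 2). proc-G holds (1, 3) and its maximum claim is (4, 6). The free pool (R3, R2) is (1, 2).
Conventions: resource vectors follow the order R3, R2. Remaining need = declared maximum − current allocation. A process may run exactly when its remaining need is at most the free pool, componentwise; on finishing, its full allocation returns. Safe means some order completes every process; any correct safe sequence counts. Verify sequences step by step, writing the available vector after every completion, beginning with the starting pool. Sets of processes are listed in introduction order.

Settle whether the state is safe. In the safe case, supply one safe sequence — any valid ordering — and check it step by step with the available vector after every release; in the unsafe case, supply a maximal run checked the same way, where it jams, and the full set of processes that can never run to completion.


UNSAFE.
Key observation: the pool after proc-C, proc-F is (6, 2); every surviving request exceeds it in R2, so progress ends there.
The run proc-C, proc-F cannot be extended any further. Walking it through:
  pool = (1, 2)
  proc-C needs (1, 1) <= (1, 2) -> finishes; pool += (3, 0) = (4, 2)
  proc-F needs (2, 2) <= (4, 2) -> finishes; pool += (2, 0) = (6, 2)
  proc-H cannot run: need (5, 4) vs free (6, 2) (insufficient R2)
  proc-E cannot run: need (4, 5) vs free (6, 2) (insufficient R2)
  proc-G cannot run: need (3, 3) vs free (6, 2) (insufficient R2)
Never able to finish: proc-H, proc-E and proc-G.


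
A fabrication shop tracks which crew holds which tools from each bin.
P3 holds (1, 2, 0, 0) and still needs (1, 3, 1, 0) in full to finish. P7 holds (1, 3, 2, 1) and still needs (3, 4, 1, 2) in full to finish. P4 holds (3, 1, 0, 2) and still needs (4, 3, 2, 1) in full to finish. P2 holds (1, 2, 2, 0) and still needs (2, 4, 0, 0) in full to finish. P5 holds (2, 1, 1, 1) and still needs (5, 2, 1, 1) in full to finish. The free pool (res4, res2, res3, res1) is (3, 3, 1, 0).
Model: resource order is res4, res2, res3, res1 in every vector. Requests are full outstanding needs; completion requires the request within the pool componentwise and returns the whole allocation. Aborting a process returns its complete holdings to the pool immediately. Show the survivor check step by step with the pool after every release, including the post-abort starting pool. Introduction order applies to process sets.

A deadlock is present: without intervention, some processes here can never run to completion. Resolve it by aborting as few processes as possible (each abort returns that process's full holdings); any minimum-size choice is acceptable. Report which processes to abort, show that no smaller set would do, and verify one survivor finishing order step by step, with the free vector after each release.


Minimum abort set: P4.
Key observation: P5 was stuck for good until P4 gave back (3, 1, 0, 2); in the order shown it finishes at step 1.
No smaller set exists: with zero aborts the deadlock remains.
Survivors finish in the order: P5, P3, P7, P2. Verifying each step (pool after the aborts first):
  pool = (6, 4, 1, 2)
  P5 needs (5, 2, 1, 1) <= (6, 4, 1, 2) -> finishes; pool += (2, 1, 1, 1) = (8, 5, 2, 3)
  P3 needs (1, 3, 1, 0) <= (8, 5, 2, 3) -> finishes; pool += (1, 2, 0, 0) = (9, 7, 2, 3)
  P7 needs (3, 4, 1, 2) <= (9, 7, 2, 3) -> finishes; pool += (1, 3, 2, 1) = (10, 10, 4, 4)
  P2 needs (2, 4, 0, 0) <= (10, 10, 4, 4) -> finishes; pool += (1, 2, 2, 0) = (11, 12, 6, 4)


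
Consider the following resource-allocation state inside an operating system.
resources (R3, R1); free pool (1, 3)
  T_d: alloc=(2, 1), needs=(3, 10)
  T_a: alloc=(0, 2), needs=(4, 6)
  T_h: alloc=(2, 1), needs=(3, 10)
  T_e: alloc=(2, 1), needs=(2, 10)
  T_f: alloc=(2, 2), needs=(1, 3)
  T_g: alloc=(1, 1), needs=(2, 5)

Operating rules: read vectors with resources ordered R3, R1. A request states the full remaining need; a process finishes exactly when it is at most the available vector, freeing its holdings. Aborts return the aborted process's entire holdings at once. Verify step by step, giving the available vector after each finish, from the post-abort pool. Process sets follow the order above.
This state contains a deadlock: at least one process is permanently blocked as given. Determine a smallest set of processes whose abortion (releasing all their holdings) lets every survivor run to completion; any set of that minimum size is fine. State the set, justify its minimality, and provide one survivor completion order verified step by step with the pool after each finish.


Abort T_d and T_e.
Key observation: no ordering could ever have run T_h before the abort of T_d and T_e; with (4, 2) back in the pool it fits at step 4.
Minimality, checking each single-abort alternative: T_d alone leaves T_h blocked (short on R1); T_a alone leaves T_d blocked (short on R1); T_h alone leaves T_d blocked (short on R1); T_e alone leaves T_d blocked (short on R1); T_f alone leaves T_d blocked (short on R1); T_g alone leaves T_d blocked (short on R1).
Survivors finish in the order: T_f, T_a, T_g, T_h. Walking it through (pool after the aborts first):
  pool = (5, 5)
  T_f needs (1, 3) <= (5, 5) -> finishes; pool += (2, 2) = (7, 7)
  T_a needs (4, 6) <= (7, 7) -> finishes; pool += (0, 2) = (7, 9)
  T_g needs (2, 5) <= (7, 9) -> finishes; pool += (1, 1) = (8, 10)
  T_h needs (3, 10) <= (8, 10) -> finishes; pool += (2, 1) = (10, 11)


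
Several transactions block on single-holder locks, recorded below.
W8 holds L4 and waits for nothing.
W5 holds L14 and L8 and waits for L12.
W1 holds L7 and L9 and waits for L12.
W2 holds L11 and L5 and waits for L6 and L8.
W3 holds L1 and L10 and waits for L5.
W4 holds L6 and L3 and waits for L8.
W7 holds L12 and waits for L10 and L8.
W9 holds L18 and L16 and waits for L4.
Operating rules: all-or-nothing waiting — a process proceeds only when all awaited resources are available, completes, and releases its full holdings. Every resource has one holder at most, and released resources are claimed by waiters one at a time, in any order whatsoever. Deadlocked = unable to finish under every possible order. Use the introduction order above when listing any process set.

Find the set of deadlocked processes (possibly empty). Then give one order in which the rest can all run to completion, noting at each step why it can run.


The deadlocked set is W5, W1, W2, W3, W4 and W7.
Key observation: W5 -> W7 -> W5 is a circular wait — nothing in it can go first; W2, W3 and W4 are caught in further circular waits and W1 waits into the deadlock from upstream.
One completion order for the rest: W8, W9.
Verifying each step:
  W8 waits on nothing -> runs at once and releases L4
  W9 waits on L4 — all released -> runs and releases L18 and L16


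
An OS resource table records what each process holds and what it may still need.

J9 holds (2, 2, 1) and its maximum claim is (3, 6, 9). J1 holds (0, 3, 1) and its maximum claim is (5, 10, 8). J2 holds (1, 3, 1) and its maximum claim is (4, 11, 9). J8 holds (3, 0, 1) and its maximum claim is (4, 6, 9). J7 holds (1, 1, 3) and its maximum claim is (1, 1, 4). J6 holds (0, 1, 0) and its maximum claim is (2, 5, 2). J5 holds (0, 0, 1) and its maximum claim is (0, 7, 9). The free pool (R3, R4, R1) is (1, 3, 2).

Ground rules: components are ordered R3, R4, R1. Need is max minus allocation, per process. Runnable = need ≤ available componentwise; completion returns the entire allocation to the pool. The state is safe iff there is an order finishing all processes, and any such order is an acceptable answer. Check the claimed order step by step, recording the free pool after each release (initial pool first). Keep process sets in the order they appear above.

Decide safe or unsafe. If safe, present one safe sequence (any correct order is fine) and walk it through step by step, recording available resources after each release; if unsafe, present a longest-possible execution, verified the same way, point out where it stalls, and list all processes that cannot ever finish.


The state is UNSAFE.
Key observation: the wall is R1: completing J7, J6 brings the pool only to (2, 5, 5), and all the rest need more.
The run J7, J6 cannot be extended any further. Verifying each step:
  pool = (1, 3, 2)
  J7: need (0, 0, 1) fits (1, 3, 2); releases (1, 1, 3), pool now (2, 4, 5)
  J6: need (2, 4, 2) fits (2, 4, 5); releases (0, 1, 0), pool now (2, 5, 5)
  J9 cannot run: need (1, 4, 8) vs free (2, 5, 5) (insufficient R1)
  J1 cannot run: need (5, 7, 7) vs free (2, 5, 5) (insufficient R3, R4 and R1)
  J2 cannot run: need (3, 8, 8) vs free (2, 5, 5) (insufficient R3, R4 and R1)
  J8 cannot run: need (1, 6, 8) vs free (2, 5, 5) (insufficient R4 and R1)
  J5 cannot run: need (0, 7, 8) vs free (2, 5, 5) (insufficient R4 and R1)
Processes that can never finish: J9, J1, J2, J8 and J5.


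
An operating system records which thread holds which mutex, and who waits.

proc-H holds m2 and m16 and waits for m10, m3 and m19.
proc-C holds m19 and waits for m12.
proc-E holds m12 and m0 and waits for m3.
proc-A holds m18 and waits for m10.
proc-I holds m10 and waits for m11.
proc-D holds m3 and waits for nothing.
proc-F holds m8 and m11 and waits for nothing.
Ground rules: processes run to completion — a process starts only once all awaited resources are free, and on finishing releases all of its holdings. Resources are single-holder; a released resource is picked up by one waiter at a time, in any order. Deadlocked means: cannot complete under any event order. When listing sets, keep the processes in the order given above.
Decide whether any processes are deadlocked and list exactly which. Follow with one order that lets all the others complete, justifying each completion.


No process is deadlocked.
Key observation: the waits form no ring: some process can always run, and its releases unblock the others one by one.
A valid finishing order for the others: proc-F, proc-D, proc-E, proc-I, proc-C, proc-A, proc-H.
Verifying each step:
  run proc-F (it waits on nothing); releases m8 and m11
  run proc-D (it waits on nothing); releases m3
  proc-E: everything it awaited (m3) is free; runs, freeing m12 and m0
  proc-I: everything it awaited (m11) is free; runs, freeing m10
  proc-C: everything it awaited (m12) is free; runs, freeing m19
  proc-A: everything it awaited (m10) is free; runs, freeing m18
  proc-H: everything it awaited (m10, m3 and m19) is free; runs, freeing m2 and m16


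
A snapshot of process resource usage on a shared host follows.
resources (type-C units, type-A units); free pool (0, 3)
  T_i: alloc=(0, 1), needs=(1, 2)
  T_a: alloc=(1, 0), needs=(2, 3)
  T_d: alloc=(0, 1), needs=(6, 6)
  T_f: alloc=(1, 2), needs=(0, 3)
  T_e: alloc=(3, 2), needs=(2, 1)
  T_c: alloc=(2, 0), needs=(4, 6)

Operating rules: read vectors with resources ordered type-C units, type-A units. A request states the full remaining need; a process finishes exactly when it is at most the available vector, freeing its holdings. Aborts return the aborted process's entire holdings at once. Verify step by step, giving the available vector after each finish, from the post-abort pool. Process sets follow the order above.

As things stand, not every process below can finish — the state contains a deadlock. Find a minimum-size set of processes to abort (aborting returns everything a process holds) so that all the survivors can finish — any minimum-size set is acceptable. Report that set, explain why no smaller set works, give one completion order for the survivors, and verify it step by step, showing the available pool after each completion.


Minimum abort set: T_c.
Key observation: T_a had no path to completion before; after the abort of T_c ((2, 0) returned), step 1 is where it fits.
Minimality: the empty abort set fails — the state is deadlocked as it stands.
One survivor order: T_a, T_e, T_i, T_f, T_d. Walking it through (post-abort pool first):
  pool = (2, 3)
  T_a: need (2, 3) fits (2, 3); releases (1, 0), pool now (3, 3)
  T_e: need (2, 1) fits (3, 3); releases (3, 2), pool now (6, 5)
  T_i: need (1, 2) fits (6, 5); releases (0, 1), pool now (6, 6)
  T_f: need (0, 3) fits (6, 6); releases (1, 2), pool now (7, 8)
  T_d: need (6, 6) fits (7, 8); releases (0, 1), pool now (7, 9)


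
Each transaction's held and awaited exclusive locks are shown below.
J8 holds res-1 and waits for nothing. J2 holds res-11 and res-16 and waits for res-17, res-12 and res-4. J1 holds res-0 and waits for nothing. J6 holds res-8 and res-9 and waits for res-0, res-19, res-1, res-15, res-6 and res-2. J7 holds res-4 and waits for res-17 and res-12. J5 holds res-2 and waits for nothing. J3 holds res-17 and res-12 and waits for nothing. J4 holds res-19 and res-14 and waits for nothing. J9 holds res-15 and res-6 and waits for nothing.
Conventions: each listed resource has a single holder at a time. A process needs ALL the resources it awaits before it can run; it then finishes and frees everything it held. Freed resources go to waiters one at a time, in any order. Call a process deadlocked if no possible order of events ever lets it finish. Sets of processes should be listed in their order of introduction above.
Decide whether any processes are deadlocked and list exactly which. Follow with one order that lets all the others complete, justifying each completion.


No process is deadlocked.
Key observation: although several processes wait, no cycle exists — each chain bottoms out at a free runner.
One completion order for the rest: J3, J4, J8, J5, J1, J7, J9, J6, J2.
Check, step by step:
  J3 waits on nothing -> runs at once and releases res-17 and res-12
  J4 waits on nothing -> runs at once and releases res-19 and res-14
  J8 waits on nothing -> runs at once and releases res-1
  J5 waits on nothing -> runs at once and releases res-2
  J1 waits on nothing -> runs at once and releases res-0
  J7: everything it awaited (res-17 and res-12) is free; runs, freeing res-4
  J9 waits on nothing -> runs at once and releases res-15 and res-6
  J6: everything it awaited (res-0, res-19, res-1, res-15, res-6 and res-2) is free; runs, freeing res-8 and res-9
  J2: everything it awaited (res-17, res-12 and res-4) is free; runs, freeing res-11 and res-16


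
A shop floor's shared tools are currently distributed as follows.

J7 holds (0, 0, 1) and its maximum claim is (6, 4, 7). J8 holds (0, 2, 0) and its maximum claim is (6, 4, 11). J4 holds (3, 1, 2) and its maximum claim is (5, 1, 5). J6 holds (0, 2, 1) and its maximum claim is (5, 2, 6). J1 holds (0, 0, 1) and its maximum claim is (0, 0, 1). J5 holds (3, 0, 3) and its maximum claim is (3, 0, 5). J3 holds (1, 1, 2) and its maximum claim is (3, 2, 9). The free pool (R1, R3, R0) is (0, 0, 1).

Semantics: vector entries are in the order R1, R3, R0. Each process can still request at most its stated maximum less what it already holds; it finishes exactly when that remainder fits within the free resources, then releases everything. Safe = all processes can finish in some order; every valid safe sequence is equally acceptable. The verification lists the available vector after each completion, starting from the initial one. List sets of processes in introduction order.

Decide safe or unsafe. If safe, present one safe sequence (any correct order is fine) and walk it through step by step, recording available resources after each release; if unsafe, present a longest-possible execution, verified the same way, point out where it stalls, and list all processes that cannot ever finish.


The state is SAFE; one workable sequence: J1, J5, J4, J6, J3, J7, J8.
Key observation: at J5 the run first touches a limit — (0, 0, 2) against (0, 0, 2), exact on a resource it actually requests.
Check, step by step:
  pool = (0, 0, 1)
  J1 needs (0, 0, 0) <= (0, 0, 1) -> finishes; pool += (0, 0, 1) = (0, 0, 2)
  J5 needs (0, 0, 2) <= (0, 0, 2) -> finishes; pool += (3, 0, 3) = (3, 0, 5)
  J4 needs (2, 0, 3) <= (3, 0, 5) -> finishes; pool += (3, 1, 2) = (6, 1, 7)
  J6 needs (5, 0, 5) <= (6, 1, 7) -> finishes; pool += (0, 2, 1) = (6, 3, 8)
  J3 needs (2, 1, 7) <= (6, 3, 8) -> finishes; pool += (1, 1, 2) = (7, 4, 10)
  J7 needs (6, 4, 6) <= (7, 4, 10) -> finishes; pool += (0, 0, 1) = (7, 4, 11)
  J8 needs (6, 2, 11) <= (7, 4, 11) -> finishes; pool += (0, 2, 0) = (7, 6, 11)


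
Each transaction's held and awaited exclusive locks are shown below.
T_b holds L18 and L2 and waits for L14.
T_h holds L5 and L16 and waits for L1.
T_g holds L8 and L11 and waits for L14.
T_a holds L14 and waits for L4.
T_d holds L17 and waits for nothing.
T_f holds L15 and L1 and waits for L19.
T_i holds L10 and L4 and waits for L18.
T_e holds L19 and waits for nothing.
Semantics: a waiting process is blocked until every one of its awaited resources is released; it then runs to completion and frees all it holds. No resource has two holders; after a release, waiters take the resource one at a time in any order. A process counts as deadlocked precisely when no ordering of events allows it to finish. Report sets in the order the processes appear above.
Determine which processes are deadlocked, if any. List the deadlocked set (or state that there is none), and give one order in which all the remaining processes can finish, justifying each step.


The deadlocked set is T_b, T_g, T_a and T_i.
Key observation: the knot is the closed ring of waits T_b -> T_a -> T_i -> T_b; T_g waits into the deadlock from upstream.
The rest can finish in the order T_d, T_e, T_f, T_h.
Check, step by step:
  T_d waits on nothing -> runs at once and releases L17
  T_e waits on nothing -> runs at once and releases L19
  T_f waits on L19 — all released -> runs and releases L15 and L1
  T_h waits on L1 — all released -> runs and releases L5 and L16


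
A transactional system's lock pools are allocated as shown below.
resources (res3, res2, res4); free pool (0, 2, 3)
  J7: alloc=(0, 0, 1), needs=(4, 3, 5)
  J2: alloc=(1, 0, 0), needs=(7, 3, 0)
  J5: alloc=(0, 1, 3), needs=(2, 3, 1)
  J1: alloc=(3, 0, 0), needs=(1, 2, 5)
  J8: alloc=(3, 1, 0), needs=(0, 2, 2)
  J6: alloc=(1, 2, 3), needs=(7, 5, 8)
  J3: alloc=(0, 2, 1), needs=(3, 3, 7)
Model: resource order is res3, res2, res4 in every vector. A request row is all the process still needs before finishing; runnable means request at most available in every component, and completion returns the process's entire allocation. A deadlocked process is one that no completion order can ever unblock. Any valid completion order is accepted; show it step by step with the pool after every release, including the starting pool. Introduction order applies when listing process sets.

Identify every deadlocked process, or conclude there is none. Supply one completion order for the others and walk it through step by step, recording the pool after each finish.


Deadlocked: J2 and J6.
Key observation: J8, J5, J1, J7, J3 can finish, but then (6, 6, 8) is all there is, and the blocked group's res3 demands exceed it.
The rest can finish in the order J8, J5, J1, J7, J3. Walking it through:
  pool = (0, 2, 3)
  run J8 (needs (0, 2, 2), free (0, 2, 3)); after release of (3, 1, 0) the pool is (3, 3, 3)
  run J5 (needs (2, 3, 1), free (3, 3, 3)); after release of (0, 1, 3) the pool is (3, 4, 6)
  run J1 (needs (1, 2, 5), free (3, 4, 6)); after release of (3, 0, 0) the pool is (6, 4, 6)
  run J7 (needs (4, 3, 5), free (6, 4, 6)); after release of (0, 0, 1) the pool is (6, 4, 7)
  run J3 (needs (3, 3, 7), free (6, 4, 7)); after release of (0, 2, 1) the pool is (6, 6, 8)
The blocked processes can never fit:
  blocked: J2 wants (7, 3, 0), pool (6, 6, 8) — not enough res3
  blocked: J6 wants (7, 5, 8), pool (6, 6, 8) — not enough res3


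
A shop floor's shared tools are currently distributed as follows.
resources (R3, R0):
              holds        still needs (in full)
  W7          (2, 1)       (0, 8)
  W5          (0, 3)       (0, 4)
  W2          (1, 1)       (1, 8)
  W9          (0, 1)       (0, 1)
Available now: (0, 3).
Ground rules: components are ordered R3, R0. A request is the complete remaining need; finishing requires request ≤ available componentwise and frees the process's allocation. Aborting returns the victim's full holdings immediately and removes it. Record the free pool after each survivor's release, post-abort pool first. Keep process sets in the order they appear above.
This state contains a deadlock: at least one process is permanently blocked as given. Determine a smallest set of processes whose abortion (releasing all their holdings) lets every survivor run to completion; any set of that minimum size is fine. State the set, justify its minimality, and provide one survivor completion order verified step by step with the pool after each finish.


The answer: abort W2.
Key observation: aborting W2 returns (1, 1), and W7 — hopeless before — runs at step 3 with the returned capacity in the pool.
No smaller set exists: with zero aborts the deadlock remains.
One survivor order: W5, W9, W7. Check, step by step (post-abort pool first):
  pool = (1, 4)
  W5 needs (0, 4) <= (1, 4) -> finishes; pool += (0, 3) = (1, 7)
  W9 needs (0, 1) <= (1, 7) -> finishes; pool += (0, 1) = (1, 8)
  W7 needs (0, 8) <= (1, 8) -> finishes; pool += (2, 1) = (3, 9)


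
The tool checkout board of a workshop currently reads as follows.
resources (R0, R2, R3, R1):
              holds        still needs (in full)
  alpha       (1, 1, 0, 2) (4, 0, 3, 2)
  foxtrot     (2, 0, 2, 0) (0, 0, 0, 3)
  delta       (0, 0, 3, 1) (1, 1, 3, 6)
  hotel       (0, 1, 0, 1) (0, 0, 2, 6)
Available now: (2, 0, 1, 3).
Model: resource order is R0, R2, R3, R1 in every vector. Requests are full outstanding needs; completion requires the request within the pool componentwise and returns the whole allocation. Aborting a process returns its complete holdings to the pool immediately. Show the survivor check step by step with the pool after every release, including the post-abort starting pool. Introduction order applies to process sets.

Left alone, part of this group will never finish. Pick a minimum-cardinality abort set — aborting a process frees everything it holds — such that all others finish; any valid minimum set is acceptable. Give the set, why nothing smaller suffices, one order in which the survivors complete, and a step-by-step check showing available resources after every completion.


Abort hotel.
Key observation: before aborting hotel, delta was permanently blocked — no order could ever run it; afterwards it completes at step 3.
Why nothing smaller works: aborting no one leaves the state deadlocked as given.
One survivor order: foxtrot, alpha, delta. Step-by-step check (post-abort pool first):
  pool = (2, 1, 1, 4)
  foxtrot needs (0, 0, 0, 3) <= (2, 1, 1, 4) -> finishes; pool += (2, 0, 2, 0) = (4, 1, 3, 4)
  alpha needs (4, 0, 3, 2) <= (4, 1, 3, 4) -> finishes; pool += (1, 1, 0, 2) = (5, 2, 3, 6)
  delta needs (1, 1, 3, 6) <= (5, 2, 3, 6) -> finishes; pool += (0, 0, 3, 1) = (5, 2, 6, 7)
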